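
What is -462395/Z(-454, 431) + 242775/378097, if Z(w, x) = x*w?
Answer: 222334917665/73983752378 ≈ 3.0052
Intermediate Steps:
Z(w, x) = w*x
-462395/Z(-454, 431) + 242775/378097 = -462395/((-454*431)) + 242775/378097 = -462395/(-195674) + 242775*(1/378097) = -462395*(-1/195674) + 242775/378097 = 462395/195674 + 242775/378097 = 222334917665/73983752378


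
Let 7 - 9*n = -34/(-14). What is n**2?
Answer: 1024/3969 ≈ 0.25800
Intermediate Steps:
n = 32/63 (n = 7/9 - (-34)/(9*(-14)) = 7/9 - (-34)*(-1)/(9*14) = 7/9 - 1/9*17/7 = 7/9 - 17/63 = 32/63 ≈ 0.50794)
n**2 = (32/63)**2 = 1024/3969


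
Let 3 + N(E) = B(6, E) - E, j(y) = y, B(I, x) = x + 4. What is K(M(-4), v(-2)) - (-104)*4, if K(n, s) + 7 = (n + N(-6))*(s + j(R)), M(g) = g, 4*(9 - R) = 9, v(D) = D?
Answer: 1579/4 ≈ 394.75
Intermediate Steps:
B(I, x) = 4 + x
R = 27/4 (R = 9 - 1/4*9 = 9 - 9/4 = 27/4 ≈ 6.7500)
N(E) = 1 (N(E) = -3 + ((4 + E) - E) = -3 + 4 = 1)
K(n, s) = -7 + (1 + n)*(27/4 + s) (K(n, s) = -7 + (n + 1)*(s + 27/4) = -7 + (1 + n)*(27/4 + s))
K(M(-4), v(-2)) - (-104)*4 = (-1/4 - 2 + (27/4)*(-4) - 4*(-2)) - (-104)*4 = (-1/4 - 2 - 27 + 8) - 1*(-416) = -85/4 + 416 = 1579/4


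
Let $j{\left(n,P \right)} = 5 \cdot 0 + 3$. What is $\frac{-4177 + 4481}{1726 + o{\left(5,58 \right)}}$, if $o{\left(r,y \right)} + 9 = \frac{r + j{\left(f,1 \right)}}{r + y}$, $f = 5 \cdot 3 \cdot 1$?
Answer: $\frac{19152}{108179} \approx 0.17704$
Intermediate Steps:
$f = 15$ ($f = 15 \cdot 1 = 15$)
$j{\left(n,P \right)} = 3$ ($j{\left(n,P \right)} = 0 + 3 = 3$)
$o{\left(r,y \right)} = -9 + \frac{3 + r}{r + y}$ ($o{\left(r,y \right)} = -9 + \frac{r + 3}{r + y} = -9 + \frac{3 + r}{r + y}$)
$\frac{-4177 + 4481}{1726 + o{\left(5,58 \right)}} = \frac{-4177 + 4481}{1726 + \frac{3 - 522 - 40}{5 + 58}} = \frac{304}{1726 + \frac{3 - 522 - 40}{63}} = \frac{304}{1726 + \frac{1}{63} \left(-559\right)} = \frac{304}{1726 - \frac{559}{63}} = \frac{304}{\frac{108179}{63}} = 304 \cdot \frac{63}{108179} = \frac{19152}{108179}$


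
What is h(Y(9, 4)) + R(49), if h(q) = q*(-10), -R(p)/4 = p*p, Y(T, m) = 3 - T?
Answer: -9544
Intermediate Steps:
R(p) = -4*p**2 (R(p) = -4*p*p = -4*p**2)
h(q) = -10*q
h(Y(9, 4)) + R(49) = -10*(3 - 1*9) - 4*49**2 = -10*(3 - 9) - 4*2401 = -10*(-6) - 9604 = 60 - 9604 = -9544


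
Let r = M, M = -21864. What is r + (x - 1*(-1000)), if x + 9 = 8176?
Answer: -12697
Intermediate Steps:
x = 8167 (x = -9 + 8176 = 8167)
r = -21864
r + (x - 1*(-1000)) = -21864 + (8167 - 1*(-1000)) = -21864 + (8167 + 1000) = -21864 + 9167 = -12697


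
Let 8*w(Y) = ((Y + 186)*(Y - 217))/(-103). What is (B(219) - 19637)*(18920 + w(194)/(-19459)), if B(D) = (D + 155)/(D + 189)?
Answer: -5956946721908445/16034216 ≈ -3.7151e+8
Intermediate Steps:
w(Y) = -(-217 + Y)*(186 + Y)/824 (w(Y) = (((Y + 186)*(Y - 217))/(-103))/8 = (((186 + Y)*(-217 + Y))*(-1/103))/8 = (((-217 + Y)*(186 + Y))*(-1/103))/8 = (-(-217 + Y)*(186 + Y)/103)/8 = -(-217 + Y)*(186 + Y)/824)
B(D) = (155 + D)/(189 + D)
(B(219) - 19637)*(18920 + w(194)/(-19459)) = ((155 + 219)/(189 + 219) - 19637)*(18920 + (20181/412 - 1/824*194² + (31/824)*194)/(-19459)) = (374/408 - 19637)*(18920 + (20181/412 - 1/824*37636 + 3007/412)*(-1/19459)) = ((1/408)*374 - 19637)*(18920 + (20181/412 - 9409/206 + 3007/412)*(-1/19459)) = (11/12 - 19637)*(18920 + (2185/206)*(-1/19459)) = -235633*(18920 - 2185/4008554)/12 = -235633/12*75841839495/4008554 = -5956946721908445/16034216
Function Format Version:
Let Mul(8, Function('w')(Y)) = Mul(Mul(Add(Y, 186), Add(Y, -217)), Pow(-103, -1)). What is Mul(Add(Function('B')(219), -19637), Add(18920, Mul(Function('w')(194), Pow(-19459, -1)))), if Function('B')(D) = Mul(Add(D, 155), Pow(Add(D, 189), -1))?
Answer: Rational(-5956946721908445, 16034216) ≈ -3.7151e+8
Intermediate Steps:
Function('w')(Y) = Mul(Rational(-1, 824), Add(-217, Y), Add(186, Y)) (Function('w')(Y) = Mul(Rational(1, 8), Mul(Mul(Add(Y, 186), Add(Y, -217)), Pow(-103, -1))) = Mul(Rational(1, 8), Mul(Mul(Add(186, Y), Add(-217, Y)), Rational(-1, 103))) = Mul(Rational(1, 8), Mul(Mul(Add(-217, Y), Add(186, Y)), Rational(-1, 103))) = Mul(Rational(1, 8), Mul(Rational(-1, 103), Add(-217, Y), Add(186, Y))) = Mul(Rational(-1, 824), Add(-217, Y), Add(186, Y)))
Function('B')(D) = Mul(Pow(Add(189, D), -1), Add(155, D)) (Function('B')(D) = Mul(Add(155, D), Pow(Add(189, D), -1)) = Mul(Pow(Add(189, D), -1), Add(155, D)))
Mul(Add(Function('B')(219), -19637), Add(18920, Mul(Function('w')(194), Pow(-19459, -1)))) = Mul(Add(Mul(Pow(Add(189, 219), -1), Add(155, 219)), -19637), Add(18920, Mul(Add(Rational(20181, 412), Mul(Rational(-1, 824), Pow(194, 2)), Mul(Rational(31, 824), 194)), Pow(-19459, -1)))) = Mul(Add(Mul(Pow(408, -1), 374), -19637), Add(18920, Mul(Add(Rational(20181, 412), Mul(Rational(-1, 824), 37636), Rational(3007, 412)), Rational(-1, 19459)))) = Mul(Add(Mul(Rational(1, 408), 374), -19637), Add(18920, Mul(Add(Rational(20181, 412), Rational(-9409, 206), Rational(3007, 412)), Rational(-1, 19459)))) = Mul(Add(Rational(11, 12), -19637), Add(18920, Mul(Rational(2185, 206), Rational(-1, 19459)))) = Mul(Rational(-235633, 12), Add(18920, Rational(-2185, 4008554))) = Mul(Rational(-235633, 12), Rational(75841839495, 4008554)) = Rational(-5956946721908445, 16034216)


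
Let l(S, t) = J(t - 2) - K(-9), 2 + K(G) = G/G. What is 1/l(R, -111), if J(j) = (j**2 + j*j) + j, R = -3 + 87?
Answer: 1/25426 ≈ 3.9330e-5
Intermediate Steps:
R = 84
K(G) = -1 (K(G) = -2 + G/G = -2 + 1 = -1)
J(j) = j + 2*j**2 (J(j) = (j**2 + j**2) + j = 2*j**2 + j = j + 2*j**2)
l(S, t) = 1 + (-3 + 2*t)*(-2 + t) (l(S, t) = (t - 2)*(1 + 2*(t - 2)) - 1*(-1) = (-2 + t)*(1 + 2*(-2 + t)) + 1 = (-2 + t)*(1 + (-4 + 2*t)) + 1 = (-2 + t)*(-3 + 2*t) + 1 = (-3 + 2*t)*(-2 + t) + 1 = 1 + (-3 + 2*t)*(-2 + t))
1/l(R, -111) = 1/(1 + (-3 + 2*(-111))*(-2 - 111)) = 1/(1 + (-3 - 222)*(-113)) = 1/(1 - 225*(-113)) = 1/(1 + 25425) = 1/25426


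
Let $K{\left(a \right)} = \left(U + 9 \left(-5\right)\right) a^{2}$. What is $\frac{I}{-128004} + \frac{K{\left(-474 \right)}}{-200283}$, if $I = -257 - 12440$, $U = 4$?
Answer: $\frac{393893162705}{8545675044} \approx 46.093$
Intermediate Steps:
$I = -12697$ ($I = -257 - 12440 = -12697$)
$K{\left(a \right)} = - 41 a^{2}$ ($K{\left(a \right)} = \left(4 + 9 \left(-5\right)\right) a^{2} = \left(4 - 45\right) a^{2} = - 41 a^{2}$)
$\frac{I}{-128004} + \frac{K{\left(-474 \right)}}{-200283} = - \frac{12697}{-128004} + \frac{\left(-41\right) \left(-474\right)^{2}}{-200283} = \left(-12697\right) \left(- \frac{1}{128004}\right) + \left(-41\right) 224676 \left(- \frac{1}{200283}\right) = \frac{12697}{128004} - - \frac{3070572}{66761} = \frac{12697}{128004} + \frac{3070572}{66761} = \frac{393893162705}{8545675044}$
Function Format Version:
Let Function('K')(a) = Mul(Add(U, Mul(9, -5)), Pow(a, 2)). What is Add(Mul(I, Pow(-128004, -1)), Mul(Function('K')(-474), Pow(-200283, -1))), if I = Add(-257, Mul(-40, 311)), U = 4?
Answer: Rational(393893162705, 8545675044) ≈ 46.093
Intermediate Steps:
I = -12697 (I = Add(-257, -12440) = -12697)
Function('K')(a) = Mul(-41, Pow(a, 2)) (Function('K')(a) = Mul(Add(4, Mul(9, -5)), Pow(a, 2)) = Mul(Add(4, -45), Pow(a, 2)) = Mul(-41, Pow(a, 2)))
Add(Mul(I, Pow(-128004, -1)), Mul(Function('K')(-474), Pow(-200283, -1))) = Add(Mul(-12697, Pow(-128004, -1)), Mul(Mul(-41, Pow(-474, 2)), Pow(-200283, -1))) = Add(Mul(-12697, Rational(-1, 128004)), Mul(Mul(-41, 224676), Rational(-1, 200283))) = Add(Rational(12697, 128004), Mul(-9211716, Rational(-1, 200283))) = Add(Rational(12697, 128004), Rational(3070572, 66761)) = Rational(393893162705, 8545675044)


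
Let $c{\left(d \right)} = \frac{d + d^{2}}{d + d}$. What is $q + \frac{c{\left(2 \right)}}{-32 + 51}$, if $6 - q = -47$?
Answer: $\frac{2017}{38} \approx 53.079$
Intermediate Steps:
$c{\left(d \right)} = \frac{d + d^{2}}{2 d}$
$q = 53$ ($q = 6 - -47 = 6 + 47 = 53$)
$q + \frac{c{\left(2 \right)}}{-32 + 51} = 53 + \frac{\frac{1}{2} + \frac{1}{2} \cdot 2}{-32 + 51} = 53 + \frac{\frac{1}{2} + 1}{19} = 53 + \frac{3}{2} \cdot \frac{1}{19} = 53 + \frac{3}{38} = \frac{2017}{38}$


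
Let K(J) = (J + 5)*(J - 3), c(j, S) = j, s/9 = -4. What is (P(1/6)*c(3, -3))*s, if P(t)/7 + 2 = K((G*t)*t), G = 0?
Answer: 12852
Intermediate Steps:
s = -36 (s = 9*(-4) = -36)
K(J) = (-3 + J)*(5 + J) (K(J) = (5 + J)*(-3 + J) = (-3 + J)*(5 + J))
P(t) = -119 (P(t) = -14 + 7*(-15 + ((0*t)*t)² + 2*((0*t)*t)) = -14 + 7*(-15 + (0*t)² + 2*(0*t)) = -14 + 7*(-15 + 0² + 2*0) = -14 + 7*(-15 + 0 + 0) = -14 + 7*(-15) = -14 - 105 = -119)
(P(1/6)*c(3, -3))*s = -119*3*(-36) = -357*(-36) = 12852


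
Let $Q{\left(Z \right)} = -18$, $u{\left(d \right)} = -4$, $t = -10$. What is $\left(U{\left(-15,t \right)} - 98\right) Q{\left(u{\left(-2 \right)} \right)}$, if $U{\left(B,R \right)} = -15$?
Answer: $2034$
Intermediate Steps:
$\left(U{\left(-15,t \right)} - 98\right) Q{\left(u{\left(-2 \right)} \right)} = \left(-15 - 98\right) \left(-18\right) = \left(-113\right) \left(-18\right) = 2034$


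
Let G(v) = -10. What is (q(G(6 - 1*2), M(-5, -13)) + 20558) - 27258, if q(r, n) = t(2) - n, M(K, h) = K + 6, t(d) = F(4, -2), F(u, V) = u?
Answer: -6697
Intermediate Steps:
t(d) = 4
M(K, h) = 6 + K
q(r, n) = 4 - n
(q(G(6 - 1*2), M(-5, -13)) + 20558) - 27258 = ((4 - (6 - 5)) + 20558) - 27258 = ((4 - 1*1) + 20558) - 27258 = ((4 - 1) + 20558) - 27258 = (3 + 20558) - 27258 = 20561 - 27258 = -6697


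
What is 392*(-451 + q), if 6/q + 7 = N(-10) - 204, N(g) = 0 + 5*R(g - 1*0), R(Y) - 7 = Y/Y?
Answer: -10077928/57 ≈ -1.7681e+5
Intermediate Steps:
R(Y) = 8 (R(Y) = 7 + Y/Y = 7 + 1 = 8)
N(g) = 40 (N(g) = 0 + 5*8 = 0 + 40 = 40)
q = -2/57 (q = 6/(-7 + (40 - 204)) = 6/(-7 - 164) = 6/(-171) = 6*(-1/171) = -2/57 ≈ -0.035088)
392*(-451 + q) = 392*(-451 - 2/57) = 392*(-25709/57) = -10077928/57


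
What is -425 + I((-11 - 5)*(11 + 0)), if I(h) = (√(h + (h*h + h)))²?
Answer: 30199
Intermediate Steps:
I(h) = h² + 2*h (I(h) = (√(h + (h² + h)))² = (√(h + (h + h²)))² = (√(h² + 2*h))² = h² + 2*h)
-425 + I((-11 - 5)*(11 + 0)) = -425 + ((-11 - 5)*(11 + 0))*(2 + (-11 - 5)*(11 + 0)) = -425 + (-16*11)*(2 - 16*11) = -425 - 176*(2 - 176) = -425 - 176*(-174) = -425 + 30624 = 30199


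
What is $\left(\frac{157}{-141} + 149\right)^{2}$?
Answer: $\frac{434805904}{19881} \approx 21870.0$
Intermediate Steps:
$\left(\frac{157}{-141} + 149\right)^{2} = \left(157 \left(- \frac{1}{141}\right) + 149\right)^{2} = \left(- \frac{157}{141} + 149\right)^{2} = \left(\frac{20852}{141}\right)^{2} = \frac{434805904}{19881}$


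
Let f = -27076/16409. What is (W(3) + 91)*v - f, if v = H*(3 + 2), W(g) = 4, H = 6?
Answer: 46792726/16409 ≈ 2851.6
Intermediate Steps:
f = -27076/16409 (f = -27076*1/16409 = -27076/16409 ≈ -1.6501)
v = 30 (v = 6*(3 + 2) = 6*5 = 30)
(W(3) + 91)*v - f = (4 + 91)*30 - 1*(-27076/16409) = 95*30 + 27076/16409 = 2850 + 27076/16409 = 46792726/16409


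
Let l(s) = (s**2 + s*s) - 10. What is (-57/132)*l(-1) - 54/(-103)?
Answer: 4508/1133 ≈ 3.9788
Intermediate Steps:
l(s) = -10 + 2*s**2 (l(s) = (s**2 + s**2) - 10 = 2*s**2 - 10 = -10 + 2*s**2)
(-57/132)*l(-1) - 54/(-103) = (-57/132)*(-10 + 2*(-1)**2) - 54/(-103) = (-57*1/132)*(-10 + 2*1) - 54*(-1/103) = -19*(-10 + 2)/44 + 54/103 = -19/44*(-8) + 54/103 = 38/11 + 54/103 = 4508/1133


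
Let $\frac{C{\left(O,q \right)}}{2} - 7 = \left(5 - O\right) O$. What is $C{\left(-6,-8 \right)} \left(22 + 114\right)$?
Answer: $-16048$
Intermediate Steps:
$C{\left(O,q \right)} = 14 + 2 O \left(5 - O\right)$ ($C{\left(O,q \right)} = 14 + 2 \left(5 - O\right) O = 14 + 2 O \left(5 - O\right)$)
$C{\left(-6,-8 \right)} \left(22 + 114\right) = \left(14 - 2 \left(-6\right)^{2} + 10 \left(-6\right)\right) \left(22 + 114\right) = \left(14 - 72 - 60\right) 136 = \left(-118\right) 136 = -16048$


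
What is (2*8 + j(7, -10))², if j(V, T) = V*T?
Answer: 2916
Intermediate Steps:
j(V, T) = T*V
(2*8 + j(7, -10))² = (2*8 - 10*7)² = (16 - 70)² = (-54)² = 2916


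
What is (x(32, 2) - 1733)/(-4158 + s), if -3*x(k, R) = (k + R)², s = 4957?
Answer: -6355/2397 ≈ -2.6512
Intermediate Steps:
x(k, R) = -(R + k)²/3 (x(k, R) = -(k + R)²/3 = -(R + k)²/3)
(x(32, 2) - 1733)/(-4158 + s) = (-(2 + 32)²/3 - 1733)/(-4158 + 4957) = (-⅓*34² - 1733)/799 = (-⅓*1156 - 1733)*(1/799) = (-1156/3 - 1733)*(1/799) = -6355/3*1/799 = -6355/2397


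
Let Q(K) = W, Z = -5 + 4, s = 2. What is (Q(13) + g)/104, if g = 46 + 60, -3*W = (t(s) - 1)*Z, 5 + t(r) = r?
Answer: 157/156 ≈ 1.0064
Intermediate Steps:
t(r) = -5 + r
Z = -1
W = -4/3 (W = -((-5 + 2) - 1)*(-1)/3 = -(-3 - 1)*(-1)/3 = -(-4)*(-1)/3 = -⅓*4 = -4/3 ≈ -1.3333)
Q(K) = -4/3
g = 106
(Q(13) + g)/104 = (-4/3 + 106)/104 = (314/3)*(1/104) = 157/156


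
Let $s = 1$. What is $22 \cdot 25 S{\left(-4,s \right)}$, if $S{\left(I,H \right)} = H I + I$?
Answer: $-4400$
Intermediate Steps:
$S{\left(I,H \right)} = I + H I$
$22 \cdot 25 S{\left(-4,s \right)} = 22 \cdot 25 \left(- 4 \left(1 + 1\right)\right) = 550 \left(\left(-4\right) 2\right) = 550 \left(-8\right) = -4400$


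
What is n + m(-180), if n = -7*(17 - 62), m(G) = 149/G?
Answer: 56551/180 ≈ 314.17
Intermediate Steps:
n = 315 (n = -7*(-45) = 315)
n + m(-180) = 315 + 149/(-180) = 315 + 149*(-1/180) = 315 - 149/180 = 56551/180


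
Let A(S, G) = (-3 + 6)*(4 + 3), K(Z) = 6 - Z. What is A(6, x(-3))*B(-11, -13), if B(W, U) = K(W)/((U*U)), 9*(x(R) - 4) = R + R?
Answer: 357/169 ≈ 2.1124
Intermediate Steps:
x(R) = 4 + 2*R/9 (x(R) = 4 + (R + R)/9 = 4 + (2*R)/9 = 4 + 2*R/9)
A(S, G) = 21 (A(S, G) = 3*7 = 21)
B(W, U) = (6 - W)/U**2 (B(W, U) = (6 - W)/((U*U)) = (6 - W)/(U**2) = (6 - W)/U**2)
A(6, x(-3))*B(-11, -13) = 21*((6 - 1*(-11))/(-13)**2) = 21*((6 + 11)/169) = 21*((1/169)*17) = 21*(17/169) = 357/169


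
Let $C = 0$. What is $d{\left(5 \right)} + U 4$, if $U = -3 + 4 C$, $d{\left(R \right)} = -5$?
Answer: $-17$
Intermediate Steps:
$U = -3$ ($U = -3 + 4 \cdot 0 = -3 + 0 = -3$)
$d{\left(5 \right)} + U 4 = -5 - 12 = -17$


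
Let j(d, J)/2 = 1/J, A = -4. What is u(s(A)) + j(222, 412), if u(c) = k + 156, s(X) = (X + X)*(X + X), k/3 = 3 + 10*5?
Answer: 64891/206 ≈ 315.00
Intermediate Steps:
j(d, J) = 2/J
k = 159 (k = 3*(3 + 10*5) = 3*(3 + 50) = 3*53 = 159)
s(X) = 4*X**2 (s(X) = (2*X)*(2*X) = 4*X**2)
u(c) = 315 (u(c) = 159 + 156 = 315)
u(s(A)) + j(222, 412) = 315 + 2/412 = 315 + 2*(1/412) = 315 + 1/206 = 64891/206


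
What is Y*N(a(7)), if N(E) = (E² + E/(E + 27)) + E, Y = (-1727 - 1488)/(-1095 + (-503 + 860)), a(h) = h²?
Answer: 199596845/18696 ≈ 10676.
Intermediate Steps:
Y = 3215/738 (Y = -3215/(-1095 + 357) = -3215/(-738) = -3215*(-1/738) = 3215/738 ≈ 4.3564)
N(E) = E + E² + E/(27 + E) (N(E) = (E² + E/(27 + E)) + E = E + E² + E/(27 + E))
Y*N(a(7)) = 3215*(7²*(28 + (7²)² + 28*7²)/(27 + 7²))/738 = 3215*(49*(28 + 49² + 28*49)/(27 + 49))/738 = 3215*(49*(28 + 2401 + 1372)/76)/738 = 3215*(49*(1/76)*3801)/738 = (3215/738)*(186249/76) = 199596845/18696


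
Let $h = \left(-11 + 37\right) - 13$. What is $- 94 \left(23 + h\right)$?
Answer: $-3384$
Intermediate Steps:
$h = 13$ ($h = 26 - 13 = 13$)
$- 94 \left(23 + h\right) = - 94 \left(23 + 13\right) = \left(-94\right) 36 = -3384$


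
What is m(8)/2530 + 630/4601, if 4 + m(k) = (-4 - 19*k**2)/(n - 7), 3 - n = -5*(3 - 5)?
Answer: 6917541/40741855 ≈ 0.16979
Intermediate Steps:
n = -7 (n = 3 - (-5)*(3 - 5) = 3 - (-5)*(-2) = 3 - 1*10 = 3 - 10 = -7)
m(k) = -26/7 + 19*k**2/14 (m(k) = -4 + (-4 - 19*k**2)/(-7 - 7) = -4 + (-4 - 19*k**2)/(-14) = -4 + (-4 - 19*k**2)*(-1/14) = -4 + (2/7 + 19*k**2/14) = -26/7 + 19*k**2/14)
m(8)/2530 + 630/4601 = (-26/7 + (19/14)*8**2)/2530 + 630/4601 = (-26/7 + (19/14)*64)*(1/2530) + 630*(1/4601) = (-26/7 + 608/7)*(1/2530) + 630/4601 = (582/7)*(1/2530) + 630/4601 = 291/8855 + 630/4601 = 6917541/40741855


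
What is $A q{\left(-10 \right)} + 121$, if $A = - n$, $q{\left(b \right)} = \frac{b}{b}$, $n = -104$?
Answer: $225$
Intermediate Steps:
$q{\left(b \right)} = 1$
$A = 104$ ($A = \left(-1\right) \left(-104\right) = 104$)
$A q{\left(-10 \right)} + 121 = 104 \cdot 1 + 121 = 104 + 121 = 225$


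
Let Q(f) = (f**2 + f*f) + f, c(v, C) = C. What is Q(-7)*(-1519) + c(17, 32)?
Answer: -138197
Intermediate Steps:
Q(f) = f + 2*f**2 (Q(f) = (f**2 + f**2) + f = 2*f**2 + f = f + 2*f**2)
Q(-7)*(-1519) + c(17, 32) = -7*(1 + 2*(-7))*(-1519) + 32 = -7*(1 - 14)*(-1519) + 32 = -7*(-13)*(-1519) + 32 = 91*(-1519) + 32 = -138229 + 32 = -138197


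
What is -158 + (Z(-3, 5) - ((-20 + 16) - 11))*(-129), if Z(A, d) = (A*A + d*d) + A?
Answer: -6092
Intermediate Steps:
Z(A, d) = A + A**2 + d**2 (Z(A, d) = (A**2 + d**2) + A = A + A**2 + d**2)
-158 + (Z(-3, 5) - ((-20 + 16) - 11))*(-129) = -158 + ((-3 + (-3)**2 + 5**2) - ((-20 + 16) - 11))*(-129) = -158 + ((-3 + 9 + 25) - (-4 - 11))*(-129) = -158 + (31 - 1*(-15))*(-129) = -158 + (31 + 15)*(-129) = -158 + 46*(-129) = -158 - 5934 = -6092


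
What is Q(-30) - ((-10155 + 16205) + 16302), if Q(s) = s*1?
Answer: -22382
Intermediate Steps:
Q(s) = s
Q(-30) - ((-10155 + 16205) + 16302) = -30 - ((-10155 + 16205) + 16302) = -30 - (6050 + 16302) = -30 - 1*22352 = -30 - 22352 = -22382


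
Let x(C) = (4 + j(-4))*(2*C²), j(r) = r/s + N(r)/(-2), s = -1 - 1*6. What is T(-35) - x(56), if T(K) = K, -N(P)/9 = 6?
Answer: -198051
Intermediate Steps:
N(P) = -54 (N(P) = -9*6 = -54)
s = -7 (s = -1 - 6 = -7)
j(r) = 27 - r/7 (j(r) = r/(-7) - 54/(-2) = r*(-⅐) - 54*(-½) = -r/7 + 27 = 27 - r/7)
x(C) = 442*C²/7 (x(C) = (4 + (27 - ⅐*(-4)))*(2*C²) = (4 + (27 + 4/7))*(2*C²) = (4 + 193/7)*(2*C²) = 221*(2*C²)/7 = 442*C²/7)
T(-35) - x(56) = -35 - 442*56²/7 = -35 - 442*3136/7 = -35 - 1*198016 = -35 - 198016 = -198051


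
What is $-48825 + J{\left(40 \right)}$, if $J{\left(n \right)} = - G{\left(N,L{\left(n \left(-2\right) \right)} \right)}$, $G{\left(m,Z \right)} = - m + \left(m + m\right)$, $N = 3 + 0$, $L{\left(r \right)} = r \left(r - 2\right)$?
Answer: $-48828$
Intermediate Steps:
$L{\left(r \right)} = r \left(-2 + r\right)$
$N = 3$
$G{\left(m,Z \right)} = m$ ($G{\left(m,Z \right)} = - m + 2 m = m$)
$J{\left(n \right)} = -3$ ($J{\left(n \right)} = \left(-1\right) 3 = -3$)
$-48825 + J{\left(40 \right)} = -48825 - 3 = -48828$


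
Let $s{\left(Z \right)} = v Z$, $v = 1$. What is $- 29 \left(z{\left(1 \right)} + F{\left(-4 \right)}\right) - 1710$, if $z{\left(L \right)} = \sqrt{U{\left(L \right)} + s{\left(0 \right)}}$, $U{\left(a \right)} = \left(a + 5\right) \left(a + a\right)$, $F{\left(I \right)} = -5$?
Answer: $-1565 - 58 \sqrt{3} \approx -1665.5$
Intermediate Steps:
$s{\left(Z \right)} = Z$ ($s{\left(Z \right)} = 1 Z = Z$)
$U{\left(a \right)} = 2 a \left(5 + a\right)$ ($U{\left(a \right)} = \left(5 + a\right) 2 a = 2 a \left(5 + a\right)$)
$z{\left(L \right)} = \sqrt{2} \sqrt{L \left(5 + L\right)}$ ($z{\left(L \right)} = \sqrt{2 L \left(5 + L\right) + 0} = \sqrt{2 L \left(5 + L\right)} = \sqrt{2} \sqrt{L \left(5 + L\right)}$)
$- 29 \left(z{\left(1 \right)} + F{\left(-4 \right)}\right) - 1710 = - 29 \left(\sqrt{2} \sqrt{1 \left(5 + 1\right)} - 5\right) - 1710 = - 29 \left(\sqrt{2} \sqrt{1 \cdot 6} - 5\right) - 1710 = - 29 \left(\sqrt{2} \sqrt{6} - 5\right) - 1710 = - 29 \left(2 \sqrt{3} - 5\right) - 1710 = - 29 \left(-5 + 2 \sqrt{3}\right) - 1710 = \left(145 - 58 \sqrt{3}\right) - 1710 = -1565 - 58 \sqrt{3}$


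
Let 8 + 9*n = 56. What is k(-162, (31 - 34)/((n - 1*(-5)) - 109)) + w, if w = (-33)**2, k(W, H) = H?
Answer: 322353/296 ≈ 1089.0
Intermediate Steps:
n = 16/3 (n = -8/9 + (1/9)*56 = -8/9 + 56/9 = 16/3 ≈ 5.3333)
w = 1089
k(-162, (31 - 34)/((n - 1*(-5)) - 109)) + w = (31 - 34)/((16/3 - 1*(-5)) - 109) + 1089 = -3/((16/3 + 5) - 109) + 1089 = -3/(31/3 - 109) + 1089 = -3/(-296/3) + 1089 = -3*(-3/296) + 1089 = 9/296 + 1089 = 322353/296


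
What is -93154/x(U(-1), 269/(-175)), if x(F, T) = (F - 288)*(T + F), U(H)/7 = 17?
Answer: 8150975/1736982 ≈ 4.6926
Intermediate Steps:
U(H) = 119 (U(H) = 7*17 = 119)
x(F, T) = (-288 + F)*(F + T)
-93154/x(U(-1), 269/(-175)) = -93154/(119² - 288*119 - 77472/(-175) + 119*(269/(-175))) = -93154/(14161 - 34272 - 77472*(-1)/175 + 119*(269*(-1/175))) = -93154/(14161 - 34272 - 288*(-269/175) + 119*(-269/175)) = -93154/(14161 - 34272 + 77472/175 - 4573/25) = -93154/(-3473964/175) = -93154*(-175/3473964) = 8150975/1736982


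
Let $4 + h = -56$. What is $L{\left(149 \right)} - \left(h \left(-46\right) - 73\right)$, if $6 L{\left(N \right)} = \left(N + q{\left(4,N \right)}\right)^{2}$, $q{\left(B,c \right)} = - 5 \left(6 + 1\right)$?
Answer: $-521$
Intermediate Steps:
$h = -60$ ($h = -4 - 56 = -60$)
$q{\left(B,c \right)} = -35$ ($q{\left(B,c \right)} = \left(-5\right) 7 = -35$)
$L{\left(N \right)} = \frac{\left(-35 + N\right)^{2}}{6}$ ($L{\left(N \right)} = \frac{\left(N - 35\right)^{2}}{6} = \frac{\left(-35 + N\right)^{2}}{6}$)
$L{\left(149 \right)} - \left(h \left(-46\right) - 73\right) = \frac{\left(-35 + 149\right)^{2}}{6} - \left(\left(-60\right) \left(-46\right) - 73\right) = \frac{114^{2}}{6} - \left(2760 - 73\right) = \frac{1}{6} \cdot 12996 - 2687 = 2166 - 2687 = -521$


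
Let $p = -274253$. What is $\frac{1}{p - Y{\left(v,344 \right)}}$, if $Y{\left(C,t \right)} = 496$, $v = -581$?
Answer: $- \frac{1}{274749} \approx -3.6397 \cdot 10^{-6}$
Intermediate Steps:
$\frac{1}{p - Y{\left(v,344 \right)}} = \frac{1}{-274253 - 496} = \frac{1}{-274749} = - \frac{1}{274749}$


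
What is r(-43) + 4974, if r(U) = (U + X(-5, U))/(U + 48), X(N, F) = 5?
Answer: 24832/5 ≈ 4966.4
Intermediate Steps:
r(U) = (5 + U)/(48 + U) (r(U) = (U + 5)/(U + 48) = (5 + U)/(48 + U))
r(-43) + 4974 = (5 - 43)/(48 - 43) + 4974 = -38/5 + 4974 = 24832/5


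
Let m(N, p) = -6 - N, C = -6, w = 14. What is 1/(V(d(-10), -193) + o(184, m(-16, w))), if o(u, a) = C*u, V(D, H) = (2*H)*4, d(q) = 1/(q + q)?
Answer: -1/2648 ≈ -0.00037764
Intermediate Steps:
d(q) = 1/(2*q)
V(D, H) = 8*H
o(u, a) = -6*u
1/(V(d(-10), -193) + o(184, m(-16, w))) = 1/(8*(-193) - 6*184) = 1/(-1544 - 1104) = 1/(-2648) = -1/2648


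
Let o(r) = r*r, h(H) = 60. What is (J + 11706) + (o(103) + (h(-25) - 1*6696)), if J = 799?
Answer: 16478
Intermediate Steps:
o(r) = r²
(J + 11706) + (o(103) + (h(-25) - 1*6696)) = (799 + 11706) + (103² + (60 - 1*6696)) = 12505 + (10609 + (60 - 6696)) = 12505 + (10609 - 6636) = 12505 + 3973 = 16478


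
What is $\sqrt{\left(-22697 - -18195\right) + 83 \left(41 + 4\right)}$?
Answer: $i \sqrt{767} \approx 27.695 i$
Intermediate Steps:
$\sqrt{\left(-22697 - -18195\right) + 83 \left(41 + 4\right)} = \sqrt{\left(-22697 + 18195\right) + 83 \cdot 45} = \sqrt{-4502 + 3735} = \sqrt{-767} = i \sqrt{767}$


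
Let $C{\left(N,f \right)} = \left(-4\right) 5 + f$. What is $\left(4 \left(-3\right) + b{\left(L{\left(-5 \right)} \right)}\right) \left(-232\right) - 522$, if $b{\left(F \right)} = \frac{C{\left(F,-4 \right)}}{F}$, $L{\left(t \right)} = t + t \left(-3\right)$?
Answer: $\frac{14094}{5} \approx 2818.8$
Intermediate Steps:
$C{\left(N,f \right)} = -20 + f$
$L{\left(t \right)} = - 2 t$ ($L{\left(t \right)} = t - 3 t = - 2 t$)
$b{\left(F \right)} = - \frac{24}{F}$ ($b{\left(F \right)} = \frac{-20 - 4}{F} = - \frac{24}{F}$)
$\left(4 \left(-3\right) + b{\left(L{\left(-5 \right)} \right)}\right) \left(-232\right) - 522 = \left(4 \left(-3\right) - \frac{24}{\left(-2\right) \left(-5\right)}\right) \left(-232\right) - 522 = \left(-12 - \frac{24}{10}\right) \left(-232\right) - 522 = \left(-12 - \frac{12}{5}\right) \left(-232\right) - 522 = \left(- \frac{72}{5}\right) \left(-232\right) - 522 = \frac{16704}{5} - 522 = \frac{14094}{5}$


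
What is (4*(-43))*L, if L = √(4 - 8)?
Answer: -344*I ≈ -344.0*I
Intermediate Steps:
L = 2*I (L = √(-4) = 2*I ≈ 2.0*I)
(4*(-43))*L = (4*(-43))*(2*I) = -344*I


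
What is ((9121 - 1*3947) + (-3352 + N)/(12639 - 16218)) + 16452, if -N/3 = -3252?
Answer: 77393050/3579 ≈ 21624.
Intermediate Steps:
N = 9756 (N = -3*(-3252) = 9756)
((9121 - 1*3947) + (-3352 + N)/(12639 - 16218)) + 16452 = ((9121 - 1*3947) + (-3352 + 9756)/(12639 - 16218)) + 16452 = ((9121 - 3947) + 6404/(-3579)) + 16452 = (5174 + 6404*(-1/3579)) + 16452 = (5174 - 6404/3579) + 16452 = 18511342/3579 + 16452 = 77393050/3579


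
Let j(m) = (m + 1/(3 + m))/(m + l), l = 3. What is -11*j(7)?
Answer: -781/100 ≈ -7.8100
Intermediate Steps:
j(m) = (m + 1/(3 + m))/(3 + m) (j(m) = (m + 1/(3 + m))/(m + 3) = (m + 1/(3 + m))/(3 + m))
-11*j(7) = -11*(1 + 7² + 3*7)/(9 + 7² + 6*7) = -11*(1 + 49 + 21)/(9 + 49 + 42) = -11*71/100 = -781/100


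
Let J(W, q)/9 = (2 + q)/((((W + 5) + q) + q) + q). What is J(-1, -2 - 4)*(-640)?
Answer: -11520/7 ≈ -1645.7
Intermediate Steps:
J(W, q) = 9*(2 + q)/(5 + W + 3*q) (J(W, q) = 9*((2 + q)/((((W + 5) + q) + q) + q)) = 9*((2 + q)/((((5 + W) + q) + q) + q)) = 9*((2 + q)/(((5 + W + q) + q) + q)) = 9*((2 + q)/((5 + W + 2*q) + q)) = 9*((2 + q)/(5 + W + 3*q)) = 9*(2 + q)/(5 + W + 3*q))
J(-1, -2 - 4)*(-640) = (9*(2 + (-2 - 4))/(5 - 1 + 3*(-2 - 4)))*(-640) = (9*(2 - 6)/(5 - 1 + 3*(-6)))*(-640) = (9*(-4)/(5 - 1 - 18))*(-640) = (9*(-4)/(-14))*(-640) = (9*(-1/14)*(-4))*(-640) = (18/7)*(-640) = -11520/7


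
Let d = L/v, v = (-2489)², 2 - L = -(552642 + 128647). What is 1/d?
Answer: 6195121/681291 ≈ 9.0932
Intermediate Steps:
L = 681291 (L = 2 - (-1)*(552642 + 128647) = 2 - (-1)*681289 = 2 - 1*(-681289) = 2 + 681289 = 681291)
v = 6195121
d = 681291/6195121 ≈ 0.10997
1/d = 1/(681291/6195121) = 6195121/681291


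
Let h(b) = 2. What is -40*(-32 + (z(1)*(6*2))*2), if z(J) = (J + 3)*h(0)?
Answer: -6400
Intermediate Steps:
z(J) = 6 + 2*J (z(J) = (J + 3)*2 = (3 + J)*2 = 6 + 2*J)
-40*(-32 + (z(1)*(6*2))*2) = -40*(-32 + ((6 + 2*1)*(6*2))*2) = -40*(-32 + ((6 + 2)*12)*2) = -40*(-32 + (8*12)*2) = -40*(-32 + 96*2) = -40*(-32 + 192) = -40*160 = -6400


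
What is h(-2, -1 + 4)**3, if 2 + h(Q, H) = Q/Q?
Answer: -1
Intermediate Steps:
h(Q, H) = -1 (h(Q, H) = -2 + Q/Q = -2 + 1 = -1)
h(-2, -1 + 4)**3 = (-1)**3 = -1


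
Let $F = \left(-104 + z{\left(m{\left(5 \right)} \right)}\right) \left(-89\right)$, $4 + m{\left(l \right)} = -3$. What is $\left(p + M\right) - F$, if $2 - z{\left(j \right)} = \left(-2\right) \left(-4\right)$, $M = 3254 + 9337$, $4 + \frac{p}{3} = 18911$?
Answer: $59522$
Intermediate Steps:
$p = 56721$ ($p = -12 + 3 \cdot 18911 = -12 + 56733 = 56721$)
$M = 12591$
$m{\left(l \right)} = -7$ ($m{\left(l \right)} = -4 - 3 = -7$)
$z{\left(j \right)} = -6$ ($z{\left(j \right)} = 2 - \left(-2\right) \left(-4\right) = 2 - 8 = -6$)
$F = 9790$ ($F = \left(-104 - 6\right) \left(-89\right) = \left(-110\right) \left(-89\right) = 9790$)
$\left(p + M\right) - F = \left(56721 + 12591\right) - 9790 = 69312 - 9790 = 59522$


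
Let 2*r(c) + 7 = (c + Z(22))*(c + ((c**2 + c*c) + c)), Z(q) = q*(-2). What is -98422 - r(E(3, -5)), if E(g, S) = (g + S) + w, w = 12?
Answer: -189357/2 ≈ -94679.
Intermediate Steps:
Z(q) = -2*q
E(g, S) = 12 + S + g (E(g, S) = (g + S) + 12 = (S + g) + 12 = 12 + S + g)
r(c) = -7/2 + (-44 + c)*(2*c + 2*c**2)/2 (r(c) = -7/2 + ((c - 2*22)*(c + ((c**2 + c*c) + c)))/2 = -7/2 + ((c - 44)*(c + ((c**2 + c**2) + c)))/2 = -7/2 + ((-44 + c)*(c + (2*c**2 + c)))/2 = -7/2 + ((-44 + c)*(c + (c + 2*c**2)))/2 = -7/2 + ((-44 + c)*(2*c + 2*c**2))/2 = -7/2 + (-44 + c)*(2*c + 2*c**2)/2)
-98422 - r(E(3, -5)) = -98422 - (-7/2 + (12 - 5 + 3)**3 - 44*(12 - 5 + 3) - 43*(12 - 5 + 3)**2) = -98422 - (-7/2 + 10**3 - 44*10 - 43*10**2) = -98422 - (-7/2 + 1000 - 440 - 43*100) = -98422 - (-7/2 + 1000 - 440 - 4300) = -98422 - 1*(-7487/2) = -98422 + 7487/2 = -189357/2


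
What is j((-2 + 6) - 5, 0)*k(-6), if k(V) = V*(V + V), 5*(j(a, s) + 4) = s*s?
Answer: -288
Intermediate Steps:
j(a, s) = -4 + s**2/5 (j(a, s) = -4 + (s*s)/5 = -4 + s**2/5)
k(V) = 2*V**2 (k(V) = V*(2*V) = 2*V**2)
j((-2 + 6) - 5, 0)*k(-6) = (-4 + (1/5)*0**2)*(2*(-6)**2) = (-4 + (1/5)*0)*(2*36) = (-4 + 0)*72 = -4*72 = -288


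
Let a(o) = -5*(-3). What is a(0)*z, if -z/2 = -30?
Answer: 900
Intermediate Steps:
a(o) = 15
z = 60 (z = -2*(-30) = 60)
a(0)*z = 15*60 = 900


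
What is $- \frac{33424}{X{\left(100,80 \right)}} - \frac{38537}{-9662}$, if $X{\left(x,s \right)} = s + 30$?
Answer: $- \frac{159351809}{531410} \approx -299.87$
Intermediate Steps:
$X{\left(x,s \right)} = 30 + s$
$- \frac{33424}{X{\left(100,80 \right)}} - \frac{38537}{-9662} = - \frac{33424}{30 + 80} - \frac{38537}{-9662} = - \frac{33424}{110} - - \frac{38537}{9662} = \left(-33424\right) \frac{1}{110} + \frac{38537}{9662} = - \frac{16712}{55} + \frac{38537}{9662} = - \frac{159351809}{531410}$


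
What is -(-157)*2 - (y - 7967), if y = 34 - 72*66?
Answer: 12999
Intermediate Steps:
y = -4718 (y = 34 - 4752 = -4718)
-(-157)*2 - (y - 7967) = -(-157)*2 - (-4718 - 7967) = -157*(-2) - 1*(-12685) = 314 + 12685 = 12999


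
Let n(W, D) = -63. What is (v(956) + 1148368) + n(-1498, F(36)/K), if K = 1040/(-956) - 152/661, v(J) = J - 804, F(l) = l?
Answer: 1148457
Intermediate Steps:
v(J) = -804 + J
K = -208188/157979 (K = 1040*(-1/956) - 152*1/661 = -260/239 - 152/661 = -208188/157979 ≈ -1.3178)
(v(956) + 1148368) + n(-1498, F(36)/K) = ((-804 + 956) + 1148368) - 63 = (152 + 1148368) - 63 = 1148520 - 63 = 1148457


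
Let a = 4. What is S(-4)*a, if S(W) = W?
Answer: -16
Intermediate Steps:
S(-4)*a = -4*4 = -16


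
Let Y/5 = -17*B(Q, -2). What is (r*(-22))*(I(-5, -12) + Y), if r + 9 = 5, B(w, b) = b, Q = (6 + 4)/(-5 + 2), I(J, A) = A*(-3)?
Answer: 18128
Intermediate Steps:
I(J, A) = -3*A
Q = -10/3 (Q = 10/(-3) = 10*(-⅓) = -10/3 ≈ -3.3333)
r = -4 (r = -9 + 5 = -4)
Y = 170 (Y = 5*(-17*(-2)) = 5*34 = 170)
(r*(-22))*(I(-5, -12) + Y) = (-4*(-22))*(-3*(-12) + 170) = 88*(36 + 170) = 88*206 = 18128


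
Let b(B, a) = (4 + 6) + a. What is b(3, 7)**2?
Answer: 289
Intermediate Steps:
b(B, a) = 10 + a
b(3, 7)**2 = (10 + 7)**2 = 17**2 = 289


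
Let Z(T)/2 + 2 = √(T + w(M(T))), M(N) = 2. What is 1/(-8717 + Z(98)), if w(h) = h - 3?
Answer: -8721/76055453 - 2*√97/76055453 ≈ -0.00011493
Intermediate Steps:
w(h) = -3 + h
Z(T) = -4 + 2*√(-1 + T) (Z(T) = -4 + 2*√(T + (-3 + 2)) = -4 + 2*√(T - 1) = -4 + 2*√(-1 + T))
1/(-8717 + Z(98)) = 1/(-8717 + (-4 + 2*√(-1 + 98))) = 1/(-8717 + (-4 + 2*√97)) = 1/(-8721 + 2*√97)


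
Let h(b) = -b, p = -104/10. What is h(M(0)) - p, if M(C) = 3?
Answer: 37/5 ≈ 7.4000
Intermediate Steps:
p = -52/5 (p = -104*⅒ = -52/5 ≈ -10.400)
h(M(0)) - p = -1*3 - 1*(-52/5) = -3 + 52/5 = 37/5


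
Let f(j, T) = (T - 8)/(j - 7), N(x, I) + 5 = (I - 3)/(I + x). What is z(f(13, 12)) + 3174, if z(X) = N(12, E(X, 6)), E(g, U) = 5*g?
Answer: 145775/46 ≈ 3169.0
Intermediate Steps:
N(x, I) = -5 + (-3 + I)/(I + x) (N(x, I) = -5 + (I - 3)/(I + x) = -5 + (-3 + I)/(I + x))
f(j, T) = (-8 + T)/(-7 + j)
z(X) = (-63 - 20*X)/(12 + 5*X) (z(X) = (-3 - 5*12 - 20*X)/(5*X + 12) = (-3 - 60 - 20*X)/(12 + 5*X) = (-63 - 20*X)/(12 + 5*X))
z(f(13, 12)) + 3174 = (-63 - 20*(-8 + 12)/(-7 + 13))/(12 + 5*((-8 + 12)/(-7 + 13))) + 3174 = (-63 - 20*4/6)/(12 + 5*(4/6)) + 3174 = (-63 - 10*4/3)/(12 + 5*((⅙)*4)) + 3174 = (-63 - 20*⅔)/(12 + 5*(⅔)) + 3174 = (-63 - 40/3)/(12 + 10/3) + 3174 = -229/3/(46/3) + 3174 = (3/46)*(-229/3) + 3174 = -229/46 + 3174 = 145775/46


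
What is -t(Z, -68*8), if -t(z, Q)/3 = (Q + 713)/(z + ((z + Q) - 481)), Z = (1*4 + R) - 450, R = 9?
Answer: -169/633 ≈ -0.26698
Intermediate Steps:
Z = -437 (Z = (1*4 + 9) - 450 = (4 + 9) - 450 = 13 - 450 = -437)
t(z, Q) = -3*(713 + Q)/(-481 + Q + 2*z) (t(z, Q) = -3*(Q + 713)/(z + ((z + Q) - 481)) = -3*(713 + Q)/(z + ((Q + z) - 481)) = -3*(713 + Q)/(z + (-481 + Q + z)) = -3*(713 + Q)/(-481 + Q + 2*z))
-t(Z, -68*8) = -3*(-713 - (-68)*8)/(-481 - 68*8 + 2*(-437)) = -3*(-713 - 1*(-544))/(-481 - 544 - 874) = -3*(-713 + 544)/(-1899) = -3*(-1)*(-169)/1899 = -1*169/633 = -169/633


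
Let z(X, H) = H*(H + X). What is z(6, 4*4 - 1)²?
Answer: 99225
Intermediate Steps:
z(6, 4*4 - 1)² = ((4*4 - 1)*((4*4 - 1) + 6))² = ((16 - 1)*((16 - 1) + 6))² = (15*(15 + 6))² = (15*21)² = 315² = 99225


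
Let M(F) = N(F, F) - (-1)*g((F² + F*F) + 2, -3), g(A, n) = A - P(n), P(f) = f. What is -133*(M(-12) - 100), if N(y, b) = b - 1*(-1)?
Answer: -24206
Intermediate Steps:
g(A, n) = A - n
N(y, b) = 1 + b (N(y, b) = b + 1 = 1 + b)
M(F) = 6 + F + 2*F² (M(F) = (1 + F) - (-1)*(((F² + F*F) + 2) - 1*(-3)) = (1 + F) - (-1)*(((F² + F²) + 2) + 3) = (1 + F) - (-1)*((2*F² + 2) + 3) = (1 + F) - (-1)*((2 + 2*F²) + 3) = (1 + F) - (-1)*(5 + 2*F²) = (1 + F) - (-5 - 2*F²) = (1 + F) + (5 + 2*F²) = 6 + F + 2*F²)
-133*(M(-12) - 100) = -133*((6 - 12 + 2*(-12)²) - 100) = -133*((6 - 12 + 2*144) - 100) = -133*((6 - 12 + 288) - 100) = -133*(282 - 100) = -133*182 = -24206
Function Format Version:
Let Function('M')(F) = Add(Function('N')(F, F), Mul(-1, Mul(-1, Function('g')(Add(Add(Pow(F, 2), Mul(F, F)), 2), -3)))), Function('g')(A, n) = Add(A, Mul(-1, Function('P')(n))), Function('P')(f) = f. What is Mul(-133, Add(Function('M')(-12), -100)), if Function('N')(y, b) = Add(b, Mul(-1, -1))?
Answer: -24206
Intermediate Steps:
Function('g')(A, n) = Add(A, Mul(-1, n))
Function('N')(y, b) = Add(1, b) (Function('N')(y, b) = Add(b, 1) = Add(1, b))
Function('M')(F) = Add(6, F, Mul(2, Pow(F, 2))) (Function('M')(F) = Add(Add(1, F), Mul(-1, Mul(-1, Add(Add(Add(Pow(F, 2), Mul(F, F)), 2), Mul(-1, -3))))) = Add(Add(1, F), Mul(-1, Mul(-1, Add(Add(Add(Pow(F, 2), Pow(F, 2)), 2), 3)))) = Add(Add(1, F), Mul(-1, Mul(-1, Add(Add(Mul(2, Pow(F, 2)), 2), 3)))) = Add(Add(1, F), Mul(-1, Mul(-1, Add(Add(2, Mul(2, Pow(F, 2))), 3)))) = Add(Add(1, F), Mul(-1, Mul(-1, Add(5, Mul(2, Pow(F, 2)))))) = Add(Add(1, F), Mul(-1, Add(-5, Mul(-2, Pow(F, 2))))) = Add(Add(1, F), Add(5, Mul(2, Pow(F, 2)))) = Add(6, F, Mul(2, Pow(F, 2))))
Mul(-133, Add(Function('M')(-12), -100)) = Mul(-133, Add(Add(6, -12, Mul(2, Pow(-12, 2))), -100)) = Mul(-133, Add(Add(6, -12, Mul(2, 144)), -100)) = Mul(-133, Add(Add(6, -12, 288), -100)) = Mul(-133, Add(282, -100)) = Mul(-133, 182) = -24206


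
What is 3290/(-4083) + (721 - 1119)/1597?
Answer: -6879164/6520551 ≈ -1.0550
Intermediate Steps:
3290/(-4083) + (721 - 1119)/1597 = 3290*(-1/4083) - 398*1/1597 = -3290/4083 - 398/1597 = -6879164/6520551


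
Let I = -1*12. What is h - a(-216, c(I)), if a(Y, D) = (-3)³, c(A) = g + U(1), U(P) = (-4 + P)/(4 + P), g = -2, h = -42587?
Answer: -42560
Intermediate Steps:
U(P) = (-4 + P)/(4 + P)
I = -12
c(A) = -13/5 (c(A) = -2 + (-4 + 1)/(4 + 1) = -2 - 3/5 = -2 + (⅕)*(-3) = -2 - ⅗ = -13/5)
a(Y, D) = -27
h - a(-216, c(I)) = -42587 - 1*(-27) = -42587 + 27 = -42560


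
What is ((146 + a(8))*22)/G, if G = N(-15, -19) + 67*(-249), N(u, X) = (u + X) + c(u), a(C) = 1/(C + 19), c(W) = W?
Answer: -43373/225882 ≈ -0.19202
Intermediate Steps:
a(C) = 1/(19 + C)
N(u, X) = X + 2*u (N(u, X) = (u + X) + u = (X + u) + u = X + 2*u)
G = -16732 (G = (-19 + 2*(-15)) + 67*(-249) = (-19 - 30) - 16683 = -49 - 16683 = -16732)
((146 + a(8))*22)/G = ((146 + 1/(19 + 8))*22)/(-16732) = ((146 + 1/27)*22)*(-1/16732) = ((3943/27)*22)*(-1/16732) = (86746/27)*(-1/16732) = -43373/225882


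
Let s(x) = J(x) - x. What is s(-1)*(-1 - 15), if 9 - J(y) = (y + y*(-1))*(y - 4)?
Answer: -160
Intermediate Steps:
J(y) = 9 (J(y) = 9 - (y + y*(-1))*(y - 4) = 9 - (y - y)*(-4 + y) = 9 - 0*(-4 + y) = 9 - 1*0 = 9 + 0 = 9)
s(x) = 9 - x
s(-1)*(-1 - 15) = (9 - 1*(-1))*(-1 - 15) = (9 + 1)*(-16) = 10*(-16) = -160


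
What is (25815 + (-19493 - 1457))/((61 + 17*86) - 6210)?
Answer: -4865/4687 ≈ -1.0380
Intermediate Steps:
(25815 + (-19493 - 1457))/((61 + 17*86) - 6210) = (25815 - 20950)/((61 + 1462) - 6210) = 4865/(1523 - 6210) = 4865/(-4687) = 4865*(-1/4687) = -4865/4687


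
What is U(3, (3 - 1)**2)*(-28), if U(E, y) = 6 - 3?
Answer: -84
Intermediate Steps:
U(E, y) = 3
U(3, (3 - 1)**2)*(-28) = 3*(-28) = -84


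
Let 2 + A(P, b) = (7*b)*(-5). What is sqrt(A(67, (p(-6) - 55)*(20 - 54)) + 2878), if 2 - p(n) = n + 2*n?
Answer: I*sqrt(38774) ≈ 196.91*I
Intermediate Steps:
p(n) = 2 - 3*n (p(n) = 2 - (n + 2*n) = 2 - 3*n)
A(P, b) = -2 - 35*b (A(P, b) = -2 + (7*b)*(-5) = -2 - 35*b)
sqrt(A(67, (p(-6) - 55)*(20 - 54)) + 2878) = sqrt((-2 - 35*((2 - 3*(-6)) - 55)*(20 - 54)) + 2878) = sqrt((-2 - 35*((2 + 18) - 55)*(-34)) + 2878) = sqrt((-2 - 35*(20 - 55)*(-34)) + 2878) = sqrt((-2 - (-1225)*(-34)) + 2878) = sqrt((-2 - 35*1190) + 2878) = sqrt((-2 - 41650) + 2878) = sqrt(-41652 + 2878) = sqrt(-38774) = I*sqrt(38774)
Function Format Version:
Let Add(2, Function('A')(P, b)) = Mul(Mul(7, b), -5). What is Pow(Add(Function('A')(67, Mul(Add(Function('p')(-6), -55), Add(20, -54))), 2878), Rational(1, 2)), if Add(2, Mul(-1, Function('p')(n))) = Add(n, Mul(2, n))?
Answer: Mul(I, Pow(38774, Rational(1, 2))) ≈ Mul(196.91, I)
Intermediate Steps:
Function('p')(n) = Add(2, Mul(-3, n)) (Function('p')(n) = Add(2, Mul(-1, Add(n, Mul(2, n)))) = Add(2, Mul(-1, Mul(3, n))) = Add(2, Mul(-3, n)))
Function('A')(P, b) = Add(-2, Mul(-35, b)) (Function('A')(P, b) = Add(-2, Mul(Mul(7, b), -5)) = Add(-2, Mul(-35, b)))
Pow(Add(Function('A')(67, Mul(Add(Function('p')(-6), -55), Add(20, -54))), 2878), Rational(1, 2)) = Pow(Add(Add(-2, Mul(-35, Mul(Add(Add(2, Mul(-3, -6)), -55), Add(20, -54)))), 2878), Rational(1, 2)) = Pow(Add(Add(-2, Mul(-35, Mul(Add(Add(2, 18), -55), -34))), 2878), Rational(1, 2)) = Pow(Add(Add(-2, Mul(-35, Mul(Add(20, -55), -34))), 2878), Rational(1, 2)) = Pow(Add(Add(-2, Mul(-35, Mul(-35, -34))), 2878), Rational(1, 2)) = Pow(Add(Add(-2, Mul(-35, 1190)), 2878), Rational(1, 2)) = Pow(Add(Add(-2, -41650), 2878), Rational(1, 2)) = Pow(Add(-41652, 2878), Rational(1, 2)) = Pow(-38774, Rational(1, 2)) = Mul(I, Pow(38774, Rational(1, 2)))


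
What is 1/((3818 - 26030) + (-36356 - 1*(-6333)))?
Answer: -1/52235 ≈ -1.9144e-5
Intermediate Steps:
1/((3818 - 26030) + (-36356 - 1*(-6333))) = 1/(-22212 + (-36356 + 6333)) = 1/(-22212 - 30023) = 1/(-52235) = -1/52235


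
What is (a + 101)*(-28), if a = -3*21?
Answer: -1064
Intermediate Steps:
a = -63
(a + 101)*(-28) = (-63 + 101)*(-28) = 38*(-28) = -1064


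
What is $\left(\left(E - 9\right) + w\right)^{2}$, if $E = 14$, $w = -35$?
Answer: $900$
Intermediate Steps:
$\left(\left(E - 9\right) + w\right)^{2} = \left(\left(14 - 9\right) - 35\right)^{2} = \left(5 - 35\right)^{2} = \left(-30\right)^{2} = 900$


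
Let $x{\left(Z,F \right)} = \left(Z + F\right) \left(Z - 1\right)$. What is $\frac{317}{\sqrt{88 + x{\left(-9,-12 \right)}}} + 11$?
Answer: $11 + \frac{317 \sqrt{298}}{298} \approx 29.363$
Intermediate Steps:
$x{\left(Z,F \right)} = \left(-1 + Z\right) \left(F + Z\right)$ ($x{\left(Z,F \right)} = \left(F + Z\right) \left(-1 + Z\right) = \left(-1 + Z\right) \left(F + Z\right)$)
$\frac{317}{\sqrt{88 + x{\left(-9,-12 \right)}}} + 11 = \frac{317}{\sqrt{88 - \left(-129 - 81\right)}} + 11 = \frac{317}{\sqrt{88 + \left(81 + 12 + 9 + 108\right)}} + 11 = \frac{317}{\sqrt{88 + 210}} + 11 = \frac{317}{\sqrt{298}} + 11 = 317 \frac{\sqrt{298}}{298} + 11 = \frac{317 \sqrt{298}}{298} + 11 = 11 + \frac{317 \sqrt{298}}{298}$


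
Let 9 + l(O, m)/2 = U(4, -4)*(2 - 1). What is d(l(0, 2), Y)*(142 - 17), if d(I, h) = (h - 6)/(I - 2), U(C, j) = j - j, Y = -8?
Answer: 175/2 ≈ 87.500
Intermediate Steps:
U(C, j) = 0
l(O, m) = -18 (l(O, m) = -18 + 2*(0*(2 - 1)) = -18 + 2*(0*1) = -18 + 2*0 = -18 + 0 = -18)
d(I, h) = (-6 + h)/(-2 + I)
d(l(0, 2), Y)*(142 - 17) = ((-6 - 8)/(-2 - 18))*(142 - 17) = (-14/(-20))*125 = -1/20*(-14)*125 = (7/10)*125 = 175/2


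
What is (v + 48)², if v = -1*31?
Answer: 289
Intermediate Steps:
v = -31
(v + 48)² = (-31 + 48)² = 17² = 289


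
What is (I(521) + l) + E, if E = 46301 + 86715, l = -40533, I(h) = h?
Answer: 93004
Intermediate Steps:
E = 133016
(I(521) + l) + E = (521 - 40533) + 133016 = -40012 + 133016 = 93004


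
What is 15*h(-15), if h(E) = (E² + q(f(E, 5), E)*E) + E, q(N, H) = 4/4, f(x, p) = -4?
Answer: 2925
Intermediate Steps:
q(N, H) = 1 (q(N, H) = 4*(¼) = 1)
h(E) = E² + 2*E (h(E) = (E² + 1*E) + E = (E² + E) + E = (E + E²) + E = E² + 2*E)
15*h(-15) = 15*(-15*(2 - 15)) = 15*(-15*(-13)) = 15*195 = 2925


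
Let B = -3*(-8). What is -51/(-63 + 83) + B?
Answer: 429/20 ≈ 21.450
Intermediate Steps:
B = 24
-51/(-63 + 83) + B = -51/(-63 + 83) + 24 = -51/20 + 24 = 429/20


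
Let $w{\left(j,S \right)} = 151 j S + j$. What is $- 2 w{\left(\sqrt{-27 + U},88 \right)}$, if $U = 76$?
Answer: $-186046$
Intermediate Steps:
$w{\left(j,S \right)} = j + 151 S j$ ($w{\left(j,S \right)} = 151 S j + j = j + 151 S j$)
$- 2 w{\left(\sqrt{-27 + U},88 \right)} = - 2 \sqrt{-27 + 76} \left(1 + 151 \cdot 88\right) = - 2 \sqrt{49} \left(1 + 13288\right) = - 2 \cdot 7 \cdot 13289 = \left(-2\right) 93023 = -186046$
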